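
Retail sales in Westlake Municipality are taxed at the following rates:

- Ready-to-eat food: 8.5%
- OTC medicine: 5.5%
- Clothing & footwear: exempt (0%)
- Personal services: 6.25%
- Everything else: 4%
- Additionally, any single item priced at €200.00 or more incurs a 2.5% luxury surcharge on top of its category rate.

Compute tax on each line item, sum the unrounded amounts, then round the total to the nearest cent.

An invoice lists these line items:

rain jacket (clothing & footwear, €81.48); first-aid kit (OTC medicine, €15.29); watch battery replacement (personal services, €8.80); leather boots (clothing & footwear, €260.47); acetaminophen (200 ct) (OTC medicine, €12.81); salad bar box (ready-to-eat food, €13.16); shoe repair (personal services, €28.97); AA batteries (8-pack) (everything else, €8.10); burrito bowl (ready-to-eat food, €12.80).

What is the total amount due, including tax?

€454.83

Rain jacket €81.48: clothing & footwear → 0% → €0.00
First-aid kit €15.29: OTC medicine → 5.5% → €0.84095
Watch battery replacement €8.80: personal services → 6.25% → €0.55
Leather boots €260.47: clothing & footwear → 0% + 2.5% surcharge = 2.5% → €6.51175
Acetaminophen (200 ct) €12.81: OTC medicine → 5.5% → €0.70455
Salad bar box €13.16: ready-to-eat food → 8.5% → €1.1186
Shoe repair €28.97: personal services → 6.25% → €1.810625
AA batteries (8-pack) €8.10: everything else → 4% → €0.324
Burrito bowl €12.80: ready-to-eat food → 8.5% → €1.088
Subtotal = €441.88; unrounded tax = €12.948475 → €12.95; total due = €454.83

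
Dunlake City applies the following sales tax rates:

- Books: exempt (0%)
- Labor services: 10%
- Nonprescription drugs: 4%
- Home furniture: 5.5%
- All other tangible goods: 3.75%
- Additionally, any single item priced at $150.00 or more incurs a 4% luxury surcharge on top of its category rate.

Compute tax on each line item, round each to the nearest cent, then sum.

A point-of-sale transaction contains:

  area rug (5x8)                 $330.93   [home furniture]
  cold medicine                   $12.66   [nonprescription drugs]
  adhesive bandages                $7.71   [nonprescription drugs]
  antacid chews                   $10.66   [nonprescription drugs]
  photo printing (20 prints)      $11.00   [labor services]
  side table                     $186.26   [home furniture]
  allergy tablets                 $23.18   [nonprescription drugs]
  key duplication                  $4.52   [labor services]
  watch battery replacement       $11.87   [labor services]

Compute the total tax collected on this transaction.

$54.05

Area rug (5x8) $330.93: home furniture → 5.5% + 4% surcharge = 9.5% → $31.44
Cold medicine $12.66: nonprescription drugs → 4% → $0.51
Adhesive bandages $7.71: nonprescription drugs → 4% → $0.31
Antacid chews $10.66: nonprescription drugs → 4% → $0.43
Photo printing (20 prints) $11.00: labor services → 10% → $1.10
Side table $186.26: home furniture → 5.5% + 4% surcharge = 9.5% → $17.69
Allergy tablets $23.18: nonprescription drugs → 4% → $0.93
Key duplication $4.52: labor services → 10% → $0.45
Watch battery replacement $11.87: labor services → 10% → $1.19
Total tax = $31.44 + $0.51 + $0.31 + $0.43 + $1.10 + $17.69 + $0.93 + $0.45 + $1.19 = $54.05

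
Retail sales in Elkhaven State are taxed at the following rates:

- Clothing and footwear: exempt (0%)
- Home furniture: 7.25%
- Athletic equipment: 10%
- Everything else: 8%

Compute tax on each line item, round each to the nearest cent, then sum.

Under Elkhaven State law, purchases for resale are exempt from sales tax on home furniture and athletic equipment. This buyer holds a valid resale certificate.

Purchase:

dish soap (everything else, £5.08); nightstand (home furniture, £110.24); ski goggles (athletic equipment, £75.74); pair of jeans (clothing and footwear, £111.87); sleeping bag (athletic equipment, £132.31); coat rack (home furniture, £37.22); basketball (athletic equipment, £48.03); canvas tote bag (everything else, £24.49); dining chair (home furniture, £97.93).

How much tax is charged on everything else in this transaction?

Dish soap £5.08: everything else → 8% → £0.41
Canvas tote bag £24.49: everything else → 8% → £1.96
Tax on everything else = £0.41 + £1.96 = £2.37

£2.37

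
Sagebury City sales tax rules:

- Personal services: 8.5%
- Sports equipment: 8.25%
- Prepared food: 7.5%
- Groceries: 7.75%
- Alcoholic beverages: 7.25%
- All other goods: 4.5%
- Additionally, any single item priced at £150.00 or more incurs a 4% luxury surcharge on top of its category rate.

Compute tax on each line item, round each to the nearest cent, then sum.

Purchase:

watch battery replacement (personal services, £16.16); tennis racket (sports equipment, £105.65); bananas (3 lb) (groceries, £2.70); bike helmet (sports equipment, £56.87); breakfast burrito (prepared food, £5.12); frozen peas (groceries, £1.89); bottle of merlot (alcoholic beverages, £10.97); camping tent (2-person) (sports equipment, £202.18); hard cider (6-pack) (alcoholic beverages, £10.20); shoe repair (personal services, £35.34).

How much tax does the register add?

Watch battery replacement £16.16: personal services → 8.5% → £1.37
Tennis racket £105.65: sports equipment → 8.25% → £8.72
Bananas (3 lb) £2.70: groceries → 7.75% → £0.21
Bike helmet £56.87: sports equipment → 8.25% → £4.69
Breakfast burrito £5.12: prepared food → 7.5% → £0.38
Frozen peas £1.89: groceries → 7.75% → £0.15
Bottle of merlot £10.97: alcoholic beverages → 7.25% → £0.80
Camping tent (2-person) £202.18: sports equipment → 8.25% + 4% surcharge = 12.25% → £24.77
Hard cider (6-pack) £10.20: alcoholic beverages → 7.25% → £0.74
Shoe repair £35.34: personal services → 8.5% → £3.00
Total tax = £1.37 + £8.72 + £0.21 + £4.69 + £0.38 + £0.15 + £0.80 + £24.77 + £0.74 + £3.00 = £44.83

£44.83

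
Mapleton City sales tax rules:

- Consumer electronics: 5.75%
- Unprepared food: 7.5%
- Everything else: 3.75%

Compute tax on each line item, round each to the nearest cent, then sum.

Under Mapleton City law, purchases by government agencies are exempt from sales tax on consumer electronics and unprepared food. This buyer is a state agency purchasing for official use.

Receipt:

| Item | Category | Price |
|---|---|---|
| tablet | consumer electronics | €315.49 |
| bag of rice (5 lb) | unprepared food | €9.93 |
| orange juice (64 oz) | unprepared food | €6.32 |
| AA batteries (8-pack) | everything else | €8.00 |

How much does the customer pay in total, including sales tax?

Tablet €315.49: consumer electronics, buyer-exempt → 0% → €0.00
Bag of rice (5 lb) €9.93: unprepared food, buyer-exempt → 0% → €0.00
Orange juice (64 oz) €6.32: unprepared food, buyer-exempt → 0% → €0.00
AA batteries (8-pack) €8.00: everything else → 3.75% → €0.30
Subtotal = €339.74; tax = €0.30; total due = €340.04

€340.04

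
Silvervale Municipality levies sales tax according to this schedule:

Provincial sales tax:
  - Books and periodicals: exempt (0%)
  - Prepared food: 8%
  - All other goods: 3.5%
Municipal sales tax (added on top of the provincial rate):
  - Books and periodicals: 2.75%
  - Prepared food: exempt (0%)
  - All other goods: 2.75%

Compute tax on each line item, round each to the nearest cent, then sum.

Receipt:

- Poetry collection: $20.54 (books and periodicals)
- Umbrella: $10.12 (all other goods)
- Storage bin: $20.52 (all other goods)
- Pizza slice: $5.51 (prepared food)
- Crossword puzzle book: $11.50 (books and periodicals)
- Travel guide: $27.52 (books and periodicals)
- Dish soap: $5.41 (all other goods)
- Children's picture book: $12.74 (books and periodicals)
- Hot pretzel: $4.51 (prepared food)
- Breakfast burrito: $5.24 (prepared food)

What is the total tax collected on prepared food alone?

Pizza slice $5.51: prepared food → 8% + 0% municipal = 8% → $0.44
Hot pretzel $4.51: prepared food → 8% + 0% municipal = 8% → $0.36
Breakfast burrito $5.24: prepared food → 8% + 0% municipal = 8% → $0.42
Tax on prepared food = $0.44 + $0.36 + $0.42 = $1.22

$1.22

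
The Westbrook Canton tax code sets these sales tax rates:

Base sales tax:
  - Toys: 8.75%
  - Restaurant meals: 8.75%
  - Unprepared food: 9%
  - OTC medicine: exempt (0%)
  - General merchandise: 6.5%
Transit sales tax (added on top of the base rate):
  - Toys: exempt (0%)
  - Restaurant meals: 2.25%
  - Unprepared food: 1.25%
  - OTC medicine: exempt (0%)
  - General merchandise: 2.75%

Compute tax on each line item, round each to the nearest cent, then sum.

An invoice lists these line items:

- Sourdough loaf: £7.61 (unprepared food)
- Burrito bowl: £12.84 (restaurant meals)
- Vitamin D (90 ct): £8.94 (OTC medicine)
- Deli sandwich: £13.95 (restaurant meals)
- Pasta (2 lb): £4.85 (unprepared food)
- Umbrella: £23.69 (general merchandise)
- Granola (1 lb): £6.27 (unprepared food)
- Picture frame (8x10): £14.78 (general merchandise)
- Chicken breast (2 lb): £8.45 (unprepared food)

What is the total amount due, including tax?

£110.67

Sourdough loaf £7.61: unprepared food → 9% + 1.25% transit = 10.25% → £0.78
Burrito bowl £12.84: restaurant meals → 8.75% + 2.25% transit = 11% → £1.41
Vitamin D (90 ct) £8.94: OTC medicine → 0% + 0% transit = 0% → £0.00
Deli sandwich £13.95: restaurant meals → 8.75% + 2.25% transit = 11% → £1.53
Pasta (2 lb) £4.85: unprepared food → 9% + 1.25% transit = 10.25% → £0.50
Umbrella £23.69: general merchandise → 6.5% + 2.75% transit = 9.25% → £2.19
Granola (1 lb) £6.27: unprepared food → 9% + 1.25% transit = 10.25% → £0.64
Picture frame (8x10) £14.78: general merchandise → 6.5% + 2.75% transit = 9.25% → £1.37
Chicken breast (2 lb) £8.45: unprepared food → 9% + 1.25% transit = 10.25% → £0.87
Subtotal = £101.38; tax = £9.29; total due = £110.67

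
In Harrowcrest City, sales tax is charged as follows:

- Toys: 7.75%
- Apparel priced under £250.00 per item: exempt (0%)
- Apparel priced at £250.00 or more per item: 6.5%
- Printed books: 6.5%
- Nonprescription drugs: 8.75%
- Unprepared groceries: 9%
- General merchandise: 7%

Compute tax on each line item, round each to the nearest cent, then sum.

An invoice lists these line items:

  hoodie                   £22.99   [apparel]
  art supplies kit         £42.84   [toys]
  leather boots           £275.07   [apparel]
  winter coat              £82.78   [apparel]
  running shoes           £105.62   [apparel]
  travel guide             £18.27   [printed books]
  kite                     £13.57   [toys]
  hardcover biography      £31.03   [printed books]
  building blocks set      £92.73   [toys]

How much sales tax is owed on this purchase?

Hoodie £22.99: apparel, under £250.00 → 0% → £0.00
Art supplies kit £42.84: toys → 7.75% → £3.32
Leather boots £275.07: apparel, £250.00 or more → 6.5% → £17.88
Winter coat £82.78: apparel, under £250.00 → 0% → £0.00
Running shoes £105.62: apparel, under £250.00 → 0% → £0.00
Travel guide £18.27: printed books → 6.5% → £1.19
Kite £13.57: toys → 7.75% → £1.05
Hardcover biography £31.03: printed books → 6.5% → £2.02
Building blocks set £92.73: toys → 7.75% → £7.19
Total tax = £3.32 + £17.88 + £1.19 + £1.05 + £2.02 + £7.19 = £32.65

£32.65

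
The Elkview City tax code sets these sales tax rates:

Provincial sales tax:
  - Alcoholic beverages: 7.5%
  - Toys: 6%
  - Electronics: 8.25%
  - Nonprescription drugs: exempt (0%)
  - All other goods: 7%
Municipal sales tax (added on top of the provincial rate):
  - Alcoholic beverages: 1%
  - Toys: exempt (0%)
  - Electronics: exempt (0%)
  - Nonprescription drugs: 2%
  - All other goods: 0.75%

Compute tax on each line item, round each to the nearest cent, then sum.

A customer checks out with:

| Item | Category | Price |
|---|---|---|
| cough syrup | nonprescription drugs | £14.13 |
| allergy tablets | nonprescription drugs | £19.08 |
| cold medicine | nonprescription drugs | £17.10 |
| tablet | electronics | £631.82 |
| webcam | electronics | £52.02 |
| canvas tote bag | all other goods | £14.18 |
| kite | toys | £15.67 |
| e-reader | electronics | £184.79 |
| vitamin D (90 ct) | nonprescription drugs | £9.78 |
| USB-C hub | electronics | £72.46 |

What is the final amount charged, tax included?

Cough syrup £14.13: nonprescription drugs → 0% + 2% municipal = 2% → £0.28
Allergy tablets £19.08: nonprescription drugs → 0% + 2% municipal = 2% → £0.38
Cold medicine £17.10: nonprescription drugs → 0% + 2% municipal = 2% → £0.34
Tablet £631.82: electronics → 8.25% + 0% municipal = 8.25% → £52.13
Webcam £52.02: electronics → 8.25% + 0% municipal = 8.25% → £4.29
Canvas tote bag £14.18: all other goods → 7% + 0.75% municipal = 7.75% → £1.10
Kite £15.67: toys → 6% + 0% municipal = 6% → £0.94
E-reader £184.79: electronics → 8.25% + 0% municipal = 8.25% → £15.25
Vitamin D (90 ct) £9.78: nonprescription drugs → 0% + 2% municipal = 2% → £0.20
USB-C hub £72.46: electronics → 8.25% + 0% municipal = 8.25% → £5.98
Subtotal = £1031.03; tax = £80.89; total due = £1111.92

£1111.92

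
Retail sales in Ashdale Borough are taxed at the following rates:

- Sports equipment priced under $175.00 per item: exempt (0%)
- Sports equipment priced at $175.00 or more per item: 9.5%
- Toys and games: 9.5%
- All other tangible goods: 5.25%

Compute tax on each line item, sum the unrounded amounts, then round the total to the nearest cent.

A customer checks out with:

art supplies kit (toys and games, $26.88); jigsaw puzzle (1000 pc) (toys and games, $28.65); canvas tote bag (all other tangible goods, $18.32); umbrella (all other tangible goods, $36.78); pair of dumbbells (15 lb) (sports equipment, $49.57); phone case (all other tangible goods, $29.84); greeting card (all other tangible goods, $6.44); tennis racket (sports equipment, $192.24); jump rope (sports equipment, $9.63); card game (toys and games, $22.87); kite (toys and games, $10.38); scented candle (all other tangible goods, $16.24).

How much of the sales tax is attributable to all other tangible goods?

Canvas tote bag $18.32: all other tangible goods → 5.25% → $0.9618
Umbrella $36.78: all other tangible goods → 5.25% → $1.93095
Phone case $29.84: all other tangible goods → 5.25% → $1.5666
Greeting card $6.44: all other tangible goods → 5.25% → $0.3381
Scented candle $16.24: all other tangible goods → 5.25% → $0.8526
Tax on all other tangible goods: unrounded sum = $5.65005 → $5.65

$5.65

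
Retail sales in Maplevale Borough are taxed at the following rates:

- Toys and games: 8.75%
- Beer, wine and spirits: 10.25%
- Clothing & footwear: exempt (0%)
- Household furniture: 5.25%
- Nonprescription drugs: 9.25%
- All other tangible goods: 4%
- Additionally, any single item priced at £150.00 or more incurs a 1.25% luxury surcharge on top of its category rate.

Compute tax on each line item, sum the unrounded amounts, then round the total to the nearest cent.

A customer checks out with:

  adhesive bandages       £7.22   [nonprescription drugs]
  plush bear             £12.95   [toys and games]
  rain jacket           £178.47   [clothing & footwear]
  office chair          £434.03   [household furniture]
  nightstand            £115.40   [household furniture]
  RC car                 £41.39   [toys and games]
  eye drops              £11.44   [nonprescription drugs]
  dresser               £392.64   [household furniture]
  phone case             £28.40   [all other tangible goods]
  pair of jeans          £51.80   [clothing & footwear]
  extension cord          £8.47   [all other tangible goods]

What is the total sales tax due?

£69.98

Adhesive bandages £7.22: nonprescription drugs → 9.25% → £0.66785
Plush bear £12.95: toys and games → 8.75% → £1.133125
Rain jacket £178.47: clothing & footwear → 0% + 1.25% surcharge = 1.25% → £2.230875
Office chair £434.03: household furniture → 5.25% + 1.25% surcharge = 6.5% → £28.21195
Nightstand £115.40: household furniture → 5.25% → £6.0585
RC car £41.39: toys and games → 8.75% → £3.621625
Eye drops £11.44: nonprescription drugs → 9.25% → £1.0582
Dresser £392.64: household furniture → 5.25% + 1.25% surcharge = 6.5% → £25.5216
Phone case £28.40: all other tangible goods → 4% → £1.136
Pair of jeans £51.80: clothing & footwear → 0% → £0.00
Extension cord £8.47: all other tangible goods → 4% → £0.3388
Unrounded tax sum = £69.978525 → £69.98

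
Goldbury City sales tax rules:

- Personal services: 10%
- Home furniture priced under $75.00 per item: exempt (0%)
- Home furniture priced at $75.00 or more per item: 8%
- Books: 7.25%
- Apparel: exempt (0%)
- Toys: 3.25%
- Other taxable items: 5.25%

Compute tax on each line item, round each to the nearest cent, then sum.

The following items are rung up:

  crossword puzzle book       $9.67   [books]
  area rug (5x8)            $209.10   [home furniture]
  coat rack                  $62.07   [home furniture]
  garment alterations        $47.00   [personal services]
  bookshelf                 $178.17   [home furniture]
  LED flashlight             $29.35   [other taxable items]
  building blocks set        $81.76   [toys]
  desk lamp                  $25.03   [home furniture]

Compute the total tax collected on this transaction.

Crossword puzzle book $9.67: books → 7.25% → $0.70
Area rug (5x8) $209.10: home furniture, $75.00 or more → 8% → $16.73
Coat rack $62.07: home furniture, under $75.00 → 0% → $0.00
Garment alterations $47.00: personal services → 10% → $4.70
Bookshelf $178.17: home furniture, $75.00 or more → 8% → $14.25
LED flashlight $29.35: other taxable items → 5.25% → $1.54
Building blocks set $81.76: toys → 3.25% → $2.66
Desk lamp $25.03: home furniture, under $75.00 → 0% → $0.00
Total tax = $0.70 + $16.73 + $4.70 + $14.25 + $1.54 + $2.66 = $40.58

$40.58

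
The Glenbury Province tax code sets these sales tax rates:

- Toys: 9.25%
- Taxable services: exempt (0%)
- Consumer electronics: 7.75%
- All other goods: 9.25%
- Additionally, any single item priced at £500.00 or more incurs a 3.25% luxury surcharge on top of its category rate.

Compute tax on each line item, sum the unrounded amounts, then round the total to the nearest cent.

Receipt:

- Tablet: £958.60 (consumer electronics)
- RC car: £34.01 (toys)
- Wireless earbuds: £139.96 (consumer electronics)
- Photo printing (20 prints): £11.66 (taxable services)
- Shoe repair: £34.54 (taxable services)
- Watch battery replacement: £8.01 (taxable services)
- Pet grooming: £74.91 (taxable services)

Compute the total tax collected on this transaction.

£119.44

Tablet £958.60: consumer electronics → 7.75% + 3.25% surcharge = 11% → £105.446
RC car £34.01: toys → 9.25% → £3.145925
Wireless earbuds £139.96: consumer electronics → 7.75% → £10.8469
Photo printing (20 prints) £11.66: taxable services → 0% → £0.00
Shoe repair £34.54: taxable services → 0% → £0.00
Watch battery replacement £8.01: taxable services → 0% → £0.00
Pet grooming £74.91: taxable services → 0% → £0.00
Unrounded tax sum = £119.438825 → £119.44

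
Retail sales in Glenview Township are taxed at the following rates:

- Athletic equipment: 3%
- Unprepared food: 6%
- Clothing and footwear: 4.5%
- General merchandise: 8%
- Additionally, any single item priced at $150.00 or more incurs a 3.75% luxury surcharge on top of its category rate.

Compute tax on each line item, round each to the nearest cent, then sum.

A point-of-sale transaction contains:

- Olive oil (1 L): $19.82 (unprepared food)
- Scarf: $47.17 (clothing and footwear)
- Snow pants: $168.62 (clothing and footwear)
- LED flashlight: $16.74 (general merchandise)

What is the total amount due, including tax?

$270.91

Olive oil (1 L) $19.82: unprepared food → 6% → $1.19
Scarf $47.17: clothing and footwear → 4.5% → $2.12
Snow pants $168.62: clothing and footwear → 4.5% + 3.75% surcharge = 8.25% → $13.91
LED flashlight $16.74: general merchandise → 8% → $1.34
Subtotal = $252.35; tax = $18.56; total due = $270.91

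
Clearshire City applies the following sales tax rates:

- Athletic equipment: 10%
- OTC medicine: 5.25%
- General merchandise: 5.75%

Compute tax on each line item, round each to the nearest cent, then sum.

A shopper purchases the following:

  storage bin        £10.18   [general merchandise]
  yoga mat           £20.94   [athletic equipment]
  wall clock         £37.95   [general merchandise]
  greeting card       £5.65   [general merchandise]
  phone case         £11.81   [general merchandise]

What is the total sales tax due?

Storage bin £10.18: general merchandise → 5.75% → £0.59
Yoga mat £20.94: athletic equipment → 10% → £2.09
Wall clock £37.95: general merchandise → 5.75% → £2.18
Greeting card £5.65: general merchandise → 5.75% → £0.32
Phone case £11.81: general merchandise → 5.75% → £0.68
Total tax = £0.59 + £2.09 + £2.18 + £0.32 + £0.68 = £5.86

£5.86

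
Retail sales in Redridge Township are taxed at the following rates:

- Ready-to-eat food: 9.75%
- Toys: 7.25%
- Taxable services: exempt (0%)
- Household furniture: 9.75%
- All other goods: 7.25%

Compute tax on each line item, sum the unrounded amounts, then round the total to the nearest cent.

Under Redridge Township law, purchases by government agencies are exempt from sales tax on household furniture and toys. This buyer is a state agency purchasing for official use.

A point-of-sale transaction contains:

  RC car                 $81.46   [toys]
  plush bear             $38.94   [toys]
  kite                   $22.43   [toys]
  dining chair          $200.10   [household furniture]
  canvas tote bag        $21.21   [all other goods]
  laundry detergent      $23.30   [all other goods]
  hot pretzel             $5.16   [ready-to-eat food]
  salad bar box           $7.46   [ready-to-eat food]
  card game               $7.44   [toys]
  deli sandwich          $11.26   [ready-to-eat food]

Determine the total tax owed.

RC car $81.46: toys, buyer-exempt → 0% → $0.00
Plush bear $38.94: toys, buyer-exempt → 0% → $0.00
Kite $22.43: toys, buyer-exempt → 0% → $0.00
Dining chair $200.10: household furniture, buyer-exempt → 0% → $0.00
Canvas tote bag $21.21: all other goods → 7.25% → $1.537725
Laundry detergent $23.30: all other goods → 7.25% → $1.68925
Hot pretzel $5.16: ready-to-eat food → 9.75% → $0.5031
Salad bar box $7.46: ready-to-eat food → 9.75% → $0.72735
Card game $7.44: toys, buyer-exempt → 0% → $0.00
Deli sandwich $11.26: ready-to-eat food → 9.75% → $1.09785
Unrounded tax sum = $5.555275 → $5.56

$5.56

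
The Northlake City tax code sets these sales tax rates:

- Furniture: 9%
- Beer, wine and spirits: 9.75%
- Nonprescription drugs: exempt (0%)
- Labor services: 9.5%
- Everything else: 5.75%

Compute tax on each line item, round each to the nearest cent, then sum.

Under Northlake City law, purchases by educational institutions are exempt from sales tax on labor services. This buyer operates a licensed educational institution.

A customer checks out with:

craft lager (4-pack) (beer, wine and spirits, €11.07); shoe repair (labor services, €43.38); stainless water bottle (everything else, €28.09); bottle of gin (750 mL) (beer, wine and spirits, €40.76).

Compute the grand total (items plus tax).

€129.97

Craft lager (4-pack) €11.07: beer, wine and spirits → 9.75% → €1.08
Shoe repair €43.38: labor services, buyer-exempt → 0% → €0.00
Stainless water bottle €28.09: everything else → 5.75% → €1.62
Bottle of gin (750 mL) €40.76: beer, wine and spirits → 9.75% → €3.97
Subtotal = €123.30; tax = €6.67; total due = €129.97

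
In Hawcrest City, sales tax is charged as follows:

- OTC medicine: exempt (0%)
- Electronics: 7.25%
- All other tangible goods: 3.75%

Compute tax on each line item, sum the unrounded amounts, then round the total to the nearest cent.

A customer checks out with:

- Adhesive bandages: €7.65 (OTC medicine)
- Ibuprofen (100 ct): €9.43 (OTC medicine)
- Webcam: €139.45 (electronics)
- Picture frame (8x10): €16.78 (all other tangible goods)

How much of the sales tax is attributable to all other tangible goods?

Picture frame (8x10) €16.78: all other tangible goods → 3.75% → €0.62925
Tax on all other tangible goods: unrounded sum = €0.62925 → €0.63

€0.63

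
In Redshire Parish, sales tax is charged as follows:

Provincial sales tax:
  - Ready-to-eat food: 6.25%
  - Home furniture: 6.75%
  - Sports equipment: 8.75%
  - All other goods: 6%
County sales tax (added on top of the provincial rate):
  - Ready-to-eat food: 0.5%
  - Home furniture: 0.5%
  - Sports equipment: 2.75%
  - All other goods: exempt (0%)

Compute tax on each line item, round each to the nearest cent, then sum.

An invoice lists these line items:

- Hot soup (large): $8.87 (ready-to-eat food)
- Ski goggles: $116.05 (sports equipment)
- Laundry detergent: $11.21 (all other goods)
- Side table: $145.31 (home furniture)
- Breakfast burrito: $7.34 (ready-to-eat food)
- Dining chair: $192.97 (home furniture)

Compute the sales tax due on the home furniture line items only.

Side table $145.31: home furniture → 6.75% + 0.5% county = 7.25% → $10.53
Dining chair $192.97: home furniture → 6.75% + 0.5% county = 7.25% → $13.99
Tax on home furniture = $10.53 + $13.99 = $24.52

$24.52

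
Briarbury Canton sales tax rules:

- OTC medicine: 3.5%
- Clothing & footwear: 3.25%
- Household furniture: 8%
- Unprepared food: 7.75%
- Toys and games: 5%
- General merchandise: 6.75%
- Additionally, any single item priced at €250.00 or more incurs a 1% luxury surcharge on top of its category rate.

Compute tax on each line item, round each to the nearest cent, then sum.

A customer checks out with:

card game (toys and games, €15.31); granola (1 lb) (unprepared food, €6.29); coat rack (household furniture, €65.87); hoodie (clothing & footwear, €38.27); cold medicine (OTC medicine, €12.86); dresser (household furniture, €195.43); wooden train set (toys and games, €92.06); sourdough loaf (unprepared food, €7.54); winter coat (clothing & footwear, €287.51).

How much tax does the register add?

€41.25

Card game €15.31: toys and games → 5% → €0.77
Granola (1 lb) €6.29: unprepared food → 7.75% → €0.49
Coat rack €65.87: household furniture → 8% → €5.27
Hoodie €38.27: clothing & footwear → 3.25% → €1.24
Cold medicine €12.86: OTC medicine → 3.5% → €0.45
Dresser €195.43: household furniture → 8% → €15.63
Wooden train set €92.06: toys and games → 5% → €4.60
Sourdough loaf €7.54: unprepared food → 7.75% → €0.58
Winter coat €287.51: clothing & footwear → 3.25% + 1% surcharge = 4.25% → €12.22
Total tax = €0.77 + €0.49 + €5.27 + €1.24 + €0.45 + €15.63 + €4.60 + €0.58 + €12.22 = €41.25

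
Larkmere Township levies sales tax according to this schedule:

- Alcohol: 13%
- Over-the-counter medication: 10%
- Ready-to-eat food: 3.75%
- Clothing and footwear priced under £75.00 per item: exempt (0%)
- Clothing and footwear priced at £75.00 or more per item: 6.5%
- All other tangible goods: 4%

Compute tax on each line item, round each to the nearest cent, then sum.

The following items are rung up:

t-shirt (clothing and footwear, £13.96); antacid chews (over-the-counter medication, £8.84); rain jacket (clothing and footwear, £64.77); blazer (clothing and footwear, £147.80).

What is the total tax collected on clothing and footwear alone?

T-shirt £13.96: clothing and footwear, under £75.00 → 0% → £0.00
Rain jacket £64.77: clothing and footwear, under £75.00 → 0% → £0.00
Blazer £147.80: clothing and footwear, £75.00 or more → 6.5% → £9.61
Tax on clothing and footwear = £0.00 + £0.00 + £9.61 = £9.61

£9.61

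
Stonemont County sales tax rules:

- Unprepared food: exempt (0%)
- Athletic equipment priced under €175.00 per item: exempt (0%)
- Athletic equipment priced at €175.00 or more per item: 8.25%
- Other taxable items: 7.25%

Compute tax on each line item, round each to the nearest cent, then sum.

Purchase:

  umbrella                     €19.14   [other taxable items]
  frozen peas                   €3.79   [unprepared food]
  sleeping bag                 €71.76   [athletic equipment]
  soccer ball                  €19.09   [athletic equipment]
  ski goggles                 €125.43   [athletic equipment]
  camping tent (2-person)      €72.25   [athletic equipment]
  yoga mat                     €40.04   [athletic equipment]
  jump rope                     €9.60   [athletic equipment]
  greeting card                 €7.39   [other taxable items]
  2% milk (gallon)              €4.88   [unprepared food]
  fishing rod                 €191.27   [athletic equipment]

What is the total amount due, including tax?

Umbrella €19.14: other taxable items → 7.25% → €1.39
Frozen peas €3.79: unprepared food → 0% → €0.00
Sleeping bag €71.76: athletic equipment, under €175.00 → 0% → €0.00
Soccer ball €19.09: athletic equipment, under €175.00 → 0% → €0.00
Ski goggles €125.43: athletic equipment, under €175.00 → 0% → €0.00
Camping tent (2-person) €72.25: athletic equipment, under €175.00 → 0% → €0.00
Yoga mat €40.04: athletic equipment, under €175.00 → 0% → €0.00
Jump rope €9.60: athletic equipment, under €175.00 → 0% → €0.00
Greeting card €7.39: other taxable items → 7.25% → €0.54
2% milk (gallon) €4.88: unprepared food → 0% → €0.00
Fishing rod €191.27: athletic equipment, €175.00 or more → 8.25% → €15.78
Subtotal = €564.64; tax = €17.71; total due = €582.35

€582.35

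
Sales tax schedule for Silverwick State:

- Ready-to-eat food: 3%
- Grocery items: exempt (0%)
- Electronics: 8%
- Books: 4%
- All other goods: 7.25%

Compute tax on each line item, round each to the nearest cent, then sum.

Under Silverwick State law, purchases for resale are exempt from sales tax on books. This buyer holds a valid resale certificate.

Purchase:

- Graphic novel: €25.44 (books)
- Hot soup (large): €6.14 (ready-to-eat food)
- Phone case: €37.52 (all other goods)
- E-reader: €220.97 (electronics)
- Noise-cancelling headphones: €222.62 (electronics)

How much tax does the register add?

€38.39

Graphic novel €25.44: books, buyer-exempt → 0% → €0.00
Hot soup (large) €6.14: ready-to-eat food → 3% → €0.18
Phone case €37.52: all other goods → 7.25% → €2.72
E-reader €220.97: electronics → 8% → €17.68
Noise-cancelling headphones €222.62: electronics → 8% → €17.81
Total tax = €0.18 + €2.72 + €17.68 + €17.81 = €38.39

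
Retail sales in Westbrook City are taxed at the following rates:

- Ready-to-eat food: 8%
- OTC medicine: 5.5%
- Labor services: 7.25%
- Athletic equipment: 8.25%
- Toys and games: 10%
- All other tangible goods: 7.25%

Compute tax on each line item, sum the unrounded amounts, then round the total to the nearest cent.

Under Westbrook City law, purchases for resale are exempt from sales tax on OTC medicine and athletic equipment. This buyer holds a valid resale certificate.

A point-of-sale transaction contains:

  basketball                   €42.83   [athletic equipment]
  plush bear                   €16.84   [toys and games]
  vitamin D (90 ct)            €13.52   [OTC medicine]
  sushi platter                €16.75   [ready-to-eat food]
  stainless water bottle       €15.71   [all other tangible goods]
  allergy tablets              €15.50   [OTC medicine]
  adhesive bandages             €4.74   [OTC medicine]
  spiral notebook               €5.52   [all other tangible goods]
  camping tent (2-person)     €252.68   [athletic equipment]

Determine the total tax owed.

Basketball €42.83: athletic equipment, buyer-exempt → 0% → €0.00
Plush bear €16.84: toys and games → 10% → €1.684
Vitamin D (90 ct) €13.52: OTC medicine, buyer-exempt → 0% → €0.00
Sushi platter €16.75: ready-to-eat food → 8% → €1.34
Stainless water bottle €15.71: all other tangible goods → 7.25% → €1.138975
Allergy tablets €15.50: OTC medicine, buyer-exempt → 0% → €0.00
Adhesive bandages €4.74: OTC medicine, buyer-exempt → 0% → €0.00
Spiral notebook €5.52: all other tangible goods → 7.25% → €0.4002
Camping tent (2-person) €252.68: athletic equipment, buyer-exempt → 0% → €0.00
Unrounded tax sum = €4.563175 → €4.56

€4.56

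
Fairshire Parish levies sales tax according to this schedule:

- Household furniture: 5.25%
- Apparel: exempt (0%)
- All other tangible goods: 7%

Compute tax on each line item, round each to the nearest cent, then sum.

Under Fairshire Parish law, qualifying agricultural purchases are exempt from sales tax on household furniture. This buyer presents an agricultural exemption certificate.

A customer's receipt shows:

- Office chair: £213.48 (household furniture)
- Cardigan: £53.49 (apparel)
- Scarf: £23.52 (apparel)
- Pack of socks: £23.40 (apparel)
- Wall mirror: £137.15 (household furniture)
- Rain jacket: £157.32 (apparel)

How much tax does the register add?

£0.00

Office chair £213.48: household furniture, buyer-exempt → 0% → £0.00
Cardigan £53.49: apparel → 0% → £0.00
Scarf £23.52: apparel → 0% → £0.00
Pack of socks £23.40: apparel → 0% → £0.00
Wall mirror £137.15: household furniture, buyer-exempt → 0% → £0.00
Rain jacket £157.32: apparel → 0% → £0.00
Total tax = £0.00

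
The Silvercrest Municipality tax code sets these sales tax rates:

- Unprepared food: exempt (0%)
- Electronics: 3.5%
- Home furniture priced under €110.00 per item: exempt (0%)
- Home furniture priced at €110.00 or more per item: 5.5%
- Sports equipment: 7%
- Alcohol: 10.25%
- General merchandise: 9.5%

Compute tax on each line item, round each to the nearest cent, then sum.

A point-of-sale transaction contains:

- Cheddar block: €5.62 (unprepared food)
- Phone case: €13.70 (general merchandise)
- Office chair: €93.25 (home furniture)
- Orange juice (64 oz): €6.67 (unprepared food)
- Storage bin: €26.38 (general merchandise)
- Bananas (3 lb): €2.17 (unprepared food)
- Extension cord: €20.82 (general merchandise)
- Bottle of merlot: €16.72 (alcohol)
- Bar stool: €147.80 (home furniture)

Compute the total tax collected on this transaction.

€15.63

Cheddar block €5.62: unprepared food → 0% → €0.00
Phone case €13.70: general merchandise → 9.5% → €1.30
Office chair €93.25: home furniture, under €110.00 → 0% → €0.00
Orange juice (64 oz) €6.67: unprepared food → 0% → €0.00
Storage bin €26.38: general merchandise → 9.5% → €2.51
Bananas (3 lb) €2.17: unprepared food → 0% → €0.00
Extension cord €20.82: general merchandise → 9.5% → €1.98
Bottle of merlot €16.72: alcohol → 10.25% → €1.71
Bar stool €147.80: home furniture, €110.00 or more → 5.5% → €8.13
Total tax = €1.30 + €2.51 + €1.98 + €1.71 + €8.13 = €15.63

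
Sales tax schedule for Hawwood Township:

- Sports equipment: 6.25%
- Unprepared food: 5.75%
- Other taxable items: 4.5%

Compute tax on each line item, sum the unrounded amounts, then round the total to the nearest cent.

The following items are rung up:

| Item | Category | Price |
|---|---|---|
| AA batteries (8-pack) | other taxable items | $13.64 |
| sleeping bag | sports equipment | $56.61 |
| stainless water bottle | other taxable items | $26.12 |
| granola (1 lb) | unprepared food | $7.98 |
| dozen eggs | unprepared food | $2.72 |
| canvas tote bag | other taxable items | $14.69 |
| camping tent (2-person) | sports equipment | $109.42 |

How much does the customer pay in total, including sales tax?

AA batteries (8-pack) $13.64: other taxable items → 4.5% → $0.6138
Sleeping bag $56.61: sports equipment → 6.25% → $3.538125
Stainless water bottle $26.12: other taxable items → 4.5% → $1.1754
Granola (1 lb) $7.98: unprepared food → 5.75% → $0.45885
Dozen eggs $2.72: unprepared food → 5.75% → $0.1564
Canvas tote bag $14.69: other taxable items → 4.5% → $0.66105
Camping tent (2-person) $109.42: sports equipment → 6.25% → $6.83875
Subtotal = $231.18; unrounded tax = $13.442375 → $13.44; total due = $244.62

$244.62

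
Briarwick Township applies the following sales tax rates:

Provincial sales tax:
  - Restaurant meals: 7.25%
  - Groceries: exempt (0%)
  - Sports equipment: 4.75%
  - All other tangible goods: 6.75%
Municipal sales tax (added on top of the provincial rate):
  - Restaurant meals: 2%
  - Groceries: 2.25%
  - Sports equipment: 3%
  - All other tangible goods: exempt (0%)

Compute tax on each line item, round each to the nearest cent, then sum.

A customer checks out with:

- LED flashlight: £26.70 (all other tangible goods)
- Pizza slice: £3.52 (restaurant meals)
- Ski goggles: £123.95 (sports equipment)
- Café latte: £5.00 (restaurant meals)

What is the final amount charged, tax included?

£171.37

LED flashlight £26.70: all other tangible goods → 6.75% + 0% municipal = 6.75% → £1.80
Pizza slice £3.52: restaurant meals → 7.25% + 2% municipal = 9.25% → £0.33
Ski goggles £123.95: sports equipment → 4.75% + 3% municipal = 7.75% → £9.61
Café latte £5.00: restaurant meals → 7.25% + 2% municipal = 9.25% → £0.46
Subtotal = £159.17; tax = £12.20; total due = £171.37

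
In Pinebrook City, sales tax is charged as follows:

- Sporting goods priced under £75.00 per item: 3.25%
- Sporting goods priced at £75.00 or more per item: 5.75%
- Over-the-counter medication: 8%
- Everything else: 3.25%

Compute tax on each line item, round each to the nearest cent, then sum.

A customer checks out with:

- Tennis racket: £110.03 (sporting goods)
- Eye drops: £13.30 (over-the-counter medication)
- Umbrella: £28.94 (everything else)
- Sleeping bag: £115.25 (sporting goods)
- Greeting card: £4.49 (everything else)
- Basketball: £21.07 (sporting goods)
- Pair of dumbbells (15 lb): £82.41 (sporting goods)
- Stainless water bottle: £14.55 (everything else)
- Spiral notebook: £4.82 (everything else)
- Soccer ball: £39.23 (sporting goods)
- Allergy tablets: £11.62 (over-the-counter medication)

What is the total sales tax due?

£23.36

Tennis racket £110.03: sporting goods, £75.00 or more → 5.75% → £6.33
Eye drops £13.30: over-the-counter medication → 8% → £1.06
Umbrella £28.94: everything else → 3.25% → £0.94
Sleeping bag £115.25: sporting goods, £75.00 or more → 5.75% → £6.63
Greeting card £4.49: everything else → 3.25% → £0.15
Basketball £21.07: sporting goods, under £75.00 → 3.25% → £0.68
Pair of dumbbells (15 lb) £82.41: sporting goods, £75.00 or more → 5.75% → £4.74
Stainless water bottle £14.55: everything else → 3.25% → £0.47
Spiral notebook £4.82: everything else → 3.25% → £0.16
Soccer ball £39.23: sporting goods, under £75.00 → 3.25% → £1.27
Allergy tablets £11.62: over-the-counter medication → 8% → £0.93
Total tax = £6.33 + £1.06 + £0.94 + £6.63 + £0.15 + £0.68 + £4.74 + £0.47 + £0.16 + £1.27 + £0.93 = £23.36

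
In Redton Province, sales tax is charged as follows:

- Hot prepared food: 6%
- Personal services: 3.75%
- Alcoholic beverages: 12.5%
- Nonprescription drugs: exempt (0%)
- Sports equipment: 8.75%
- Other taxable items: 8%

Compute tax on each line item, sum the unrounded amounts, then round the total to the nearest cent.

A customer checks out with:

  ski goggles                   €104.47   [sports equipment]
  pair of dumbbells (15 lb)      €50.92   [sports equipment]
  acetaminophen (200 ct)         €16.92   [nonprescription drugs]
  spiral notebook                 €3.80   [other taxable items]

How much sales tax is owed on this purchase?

Ski goggles €104.47: sports equipment → 8.75% → €9.141125
Pair of dumbbells (15 lb) €50.92: sports equipment → 8.75% → €4.4555
Acetaminophen (200 ct) €16.92: nonprescription drugs → 0% → €0.00
Spiral notebook €3.80: other taxable items → 8% → €0.304
Unrounded tax sum = €13.900625 → €13.90

€13.90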